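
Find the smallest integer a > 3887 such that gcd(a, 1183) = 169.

4056

Multiples of 169 above 3887: 169·24, 169·25, … . Need the cofactor coprime to 1183/169 = 7.
Checking s = 24, 25, … the first with gcd(s, 7) = 1 is s = 24, giving 4056.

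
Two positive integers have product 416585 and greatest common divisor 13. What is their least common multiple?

For any two positive integers, gcd × lcm equals their product. Hence lcm = 416585 / 13 = 32045.

32045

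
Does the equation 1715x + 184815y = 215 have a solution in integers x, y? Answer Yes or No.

Yes

By Bézout, 1715x + 184815y = 215 has integer solutions iff gcd(1715, 184815) | 215.
Euclid: 184815 = 107·1715 + 1310; 1715 = 1·1310 + 405; 1310 = 3·405 + 95; 405 = 4·95 + 25; 95 = 3·25 + 20; 25 = 1·20 + 5; 20 = 4·5 + 0. gcd = 5; 215 mod 5 = 0. Yes.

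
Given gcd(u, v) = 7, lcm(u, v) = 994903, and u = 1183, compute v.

5887

u·v = gcd·lcm = 7·994903 = 6964321, so v = 6964321/1183 = 5887.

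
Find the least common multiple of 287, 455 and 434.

1156610

287 = 7 · 41; 455 = 5 · 7 · 13; 434 = 2 · 7 · 31
lcm takes max exponent of each prime: 2 · 5 · 7 · 13 · 31 · 41 = 1156610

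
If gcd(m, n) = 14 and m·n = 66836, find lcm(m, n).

Since gcd(m,n)·lcm(m,n) = mn, lcm = 66836/14 = 4774.

4774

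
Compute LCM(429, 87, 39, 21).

429 = 3 · 11 · 13; 87 = 3 · 29; 39 = 3 · 13; 21 = 3 · 7
lcm takes max exponent of each prime: 3 · 7 · 11 · 13 · 29 = 87087

87087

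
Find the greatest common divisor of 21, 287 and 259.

7

gcd(21, 287): 287 = 13·21 + 14; 21 = 1·14 + 7; 14 = 2·7 + 0 → 7
gcd(7, 259): 259 = 37·7 + 0 → 7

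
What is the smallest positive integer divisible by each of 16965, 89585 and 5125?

7599047625

16965 = 3² · 5 · 13 · 29; 89585 = 5 · 19 · 23 · 41; 5125 = 5³ · 41
lcm takes max exponent of each prime: 3² · 5³ · 13 · 19 · 23 · 29 · 41 = 7599047625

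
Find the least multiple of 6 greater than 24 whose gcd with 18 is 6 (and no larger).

30

Multiples of 6 above 24: 6·5, 6·6, … . Need the cofactor coprime to 18/6 = 3.
Checking s = 5, 6, … the first with gcd(s, 3) = 1 is s = 5, giving 30.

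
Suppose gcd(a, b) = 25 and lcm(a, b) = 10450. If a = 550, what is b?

475

a·b = gcd·lcm = 25·10450 = 261250, so b = 261250/550 = 475.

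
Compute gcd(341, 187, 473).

11

gcd(341, 187): 341 = 1·187 + 154; 187 = 1·154 + 33; 154 = 4·33 + 22; 33 = 1·22 + 11; 22 = 2·11 + 0 → 11
gcd(11, 473): 473 = 43·11 + 0 → 11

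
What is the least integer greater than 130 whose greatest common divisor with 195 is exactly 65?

260

195 = 65·3. Any t with gcd(t, 195) = 65 is a multiple of 65, say 65s, with s coprime to 3.
Need s > 130/65, so s ≥ 3. First s ≥ 3 with gcd(s, 3) = 1 is s = 4. Thus t = 65·4 = 260.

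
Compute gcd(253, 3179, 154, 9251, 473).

11

gcd(253, 3179): 3179 = 12·253 + 143; 253 = 1·143 + 110; 143 = 1·110 + 33; 110 = 3·33 + 11; 33 = 3·11 + 0 → 11
gcd(11, 154): 154 = 14·11 + 0 → 11
gcd(11, 9251): 9251 = 841·11 + 0 → 11
gcd(11, 473): 473 = 43·11 + 0 → 11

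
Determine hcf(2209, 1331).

1

2209 = 47²
1331 = 11³
Common: 1 = 1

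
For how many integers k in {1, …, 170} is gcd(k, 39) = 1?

Prime factors of 39: 3, 13. Count integers ≤ 170 divisible by none of them.
By inclusion–exclusion: 170 − ⌊170/3⌋ − ⌊170/13⌋ + ⌊170/39⌋ = 105.

105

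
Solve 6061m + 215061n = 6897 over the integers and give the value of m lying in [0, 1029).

Euclid: 215061 = 35·6061 + 2926; 6061 = 2·2926 + 209; 2926 = 14·209 + 0 → gcd = 209; 6897 = 209·33.
Back-substitution yields 6061·(71) + 215061·(-2) = 209, so one solution is m = 71·33 = 2343, n = -2·33 = -66.
Solutions in m differ by 215061/209 = 1029; the one in [0, 1029) is 2343 mod 1029 = 285.

285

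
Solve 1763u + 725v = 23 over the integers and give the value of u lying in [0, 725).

Reduce mod 725: 1763u ≡ 23 (mod 725). With g = gcd(1763, 725) = 1 dividing 23, divide through: 1763u ≡ 23 (mod 725).
Since gcd(1763, 725) = 1, u ≡ 23·(1763)⁻¹ ≡ 146 (mod 725). Smallest non-negative: 146.

146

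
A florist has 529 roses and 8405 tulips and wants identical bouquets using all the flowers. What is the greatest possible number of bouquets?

1

529 = 23²
8405 = 5 · 41²
Common: 1 = 1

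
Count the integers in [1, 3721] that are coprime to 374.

374 = 2·11·17. Inclusion–exclusion on these primes:
3721 − ⌊3721/2⌋ − ⌊3721/11⌋ − ⌊3721/17⌋ + ⌊3721/22⌋ + ⌊3721/34⌋ + ⌊3721/187⌋ − ⌊3721/374⌋ = 1593

1593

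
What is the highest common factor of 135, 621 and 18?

9

135 = 3³ · 5; 621 = 3³ · 23; 18 = 2 · 3²
gcd takes min exponent of each prime: 3² = 9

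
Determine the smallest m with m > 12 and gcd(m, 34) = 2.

34 = 2·17. Any m with gcd(m, 34) = 2 is a multiple of 2, say 2s, with s coprime to 17.
Need s > 12/2, so s ≥ 7. First s ≥ 7 with gcd(s, 17) = 1 is s = 7. Thus m = 2·7 = 14.

14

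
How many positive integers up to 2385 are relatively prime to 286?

1001

Prime factors of 286: 2, 11, 13. Count integers ≤ 2385 divisible by none of them.
By inclusion–exclusion: 2385 − ⌊2385/2⌋ − ⌊2385/11⌋ − ⌊2385/13⌋ + ⌊2385/22⌋ + ⌊2385/26⌋ + ⌊2385/143⌋ − ⌊2385/286⌋ = 1001.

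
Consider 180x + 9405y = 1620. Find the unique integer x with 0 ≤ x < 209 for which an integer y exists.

Euclid: 9405 = 52·180 + 45; 180 = 4·45 + 0 → gcd = 45; 1620 = 45·36.
Back-substitution yields 180·(-52) + 9405·(1) = 45, so one solution is x = -52·36 = -1872, y = 1·36 = 36.
Solutions in x differ by 9405/45 = 209; the one in [0, 209) is -1872 mod 209 = 9.

9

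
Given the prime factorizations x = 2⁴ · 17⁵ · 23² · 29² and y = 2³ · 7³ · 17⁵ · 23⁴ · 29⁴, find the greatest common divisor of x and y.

5053430086984

min exponent per shared prime: 2³ · 17⁵ · 23² · 29² = 5053430086984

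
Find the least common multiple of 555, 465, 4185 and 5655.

555 = 3 · 5 · 37; 465 = 3 · 5 · 31; 4185 = 3³ · 5 · 31; 5655 = 3 · 5 · 13 · 29
lcm takes max exponent of each prime: 3³ · 5 · 13 · 29 · 31 · 37 = 58376565

58376565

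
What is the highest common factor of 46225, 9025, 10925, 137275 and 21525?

gcd(46225, 9025): 46225 = 5·9025 + 1100; 9025 = 8·1100 + 225; 1100 = 4·225 + 200; 225 = 1·200 + 25; 200 = 8·25 + 0 → 25
gcd(25, 10925): 10925 = 437·25 + 0 → 25
gcd(25, 137275): 137275 = 5491·25 + 0 → 25
gcd(25, 21525): 21525 = 861·25 + 0 → 25

25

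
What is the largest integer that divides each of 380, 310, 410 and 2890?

10

gcd(380, 310): 380 = 1·310 + 70; 310 = 4·70 + 30; 70 = 2·30 + 10; 30 = 3·10 + 0 → 10
gcd(10, 410): 410 = 41·10 + 0 → 10
gcd(10, 2890): 2890 = 289·10 + 0 → 10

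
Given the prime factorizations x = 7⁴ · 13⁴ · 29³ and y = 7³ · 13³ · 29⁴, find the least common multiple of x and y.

48501766991041

max exponent per prime: 7⁴ · 13⁴ · 29⁴ = 48501766991041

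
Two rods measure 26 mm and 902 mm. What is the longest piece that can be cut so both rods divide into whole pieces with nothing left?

2

Euclid: 902 = 34·26 + 18; 26 = 1·18 + 8; 18 = 2·8 + 2; 8 = 4·2 + 0. Last nonzero remainder: 2.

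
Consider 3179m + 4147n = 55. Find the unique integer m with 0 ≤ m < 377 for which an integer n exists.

227

Reduce mod 4147: 3179m ≡ 55 (mod 4147). With g = gcd(3179, 4147) = 11 dividing 55, divide through: 289m ≡ 5 (mod 377).
Since gcd(289, 377) = 1, m ≡ 5·(289)⁻¹ ≡ 227 (mod 377). Smallest non-negative: 227.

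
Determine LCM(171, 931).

gcd first: 931 = 5·171 + 76; 171 = 2·76 + 19; 76 = 4·19 + 0 → gcd = 19
lcm = 171·931/gcd = 159201/19 = 8379

8379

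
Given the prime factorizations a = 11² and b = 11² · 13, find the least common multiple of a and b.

max exponent per prime: 11² · 13 = 1573

1573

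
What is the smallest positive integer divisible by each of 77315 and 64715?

77315 = 5 · 7 · 47²; 64715 = 5 · 7 · 43²
max exponents: 5 · 7 · 43² · 47² = 142955435

142955435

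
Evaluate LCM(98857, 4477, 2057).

62181053

98857 = 11² · 19 · 43; 4477 = 11² · 37; 2057 = 11² · 17
lcm takes max exponent of each prime: 11² · 17 · 19 · 37 · 43 = 62181053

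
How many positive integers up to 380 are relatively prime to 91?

Prime factors of 91: 7, 13. Count integers ≤ 380 divisible by none of them.
By inclusion–exclusion: 380 − ⌊380/7⌋ − ⌊380/13⌋ + ⌊380/91⌋ = 301.

301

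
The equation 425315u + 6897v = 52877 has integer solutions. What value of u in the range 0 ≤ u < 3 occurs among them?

1

Reduce mod 6897: 425315u ≡ 52877 (mod 6897). With g = gcd(425315, 6897) = 2299 dividing 52877, divide through: 185u ≡ 23 (mod 3).
Since gcd(185, 3) = 1, u ≡ 23·(185)⁻¹ ≡ 1 (mod 3). Smallest non-negative: 1.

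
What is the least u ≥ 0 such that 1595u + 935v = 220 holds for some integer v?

gcd(1595, 935) = 55 (Euclid: 1595 = 1·935 + 660; 935 = 1·660 + 275; 660 = 2·275 + 110; 275 = 2·110 + 55; 110 = 2·55 + 0), and 55 | 220.
Extended Euclid: 1595·(-7) + 935·(12) = 55. Scale by 4: u₀ = -28.
General solution u = u₀ + 17t; reducing mod 17 gives u = 6 (and v = -10).

6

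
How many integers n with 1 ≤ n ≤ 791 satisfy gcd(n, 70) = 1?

271

70 = 2·5·7. Inclusion–exclusion on these primes:
791 − ⌊791/2⌋ − ⌊791/5⌋ − ⌊791/7⌋ + ⌊791/10⌋ + ⌊791/14⌋ + ⌊791/35⌋ − ⌊791/70⌋ = 271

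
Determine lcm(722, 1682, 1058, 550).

88332710950

lcm(722, 1682) = 722·1682/gcd = 1214404/2 = 607202
lcm(607202, 1058) = 607202·1058/gcd = 642419716/2 = 321209858
lcm(321209858, 550) = 321209858·550/gcd = 176665421900/2 = 88332710950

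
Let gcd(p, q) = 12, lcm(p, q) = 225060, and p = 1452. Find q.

Using pq = gcd(p,q)·lcm(p,q) = 12·225060 = 2700720, we get q = 2700720/1452 = 1860.

1860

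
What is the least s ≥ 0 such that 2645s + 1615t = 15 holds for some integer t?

Reduce mod 1615: 2645s ≡ 15 (mod 1615). With g = gcd(2645, 1615) = 5 dividing 15, divide through: 529s ≡ 3 (mod 323).
Since gcd(529, 323) = 1, s ≡ 3·(529)⁻¹ ≡ 265 (mod 323). Smallest non-negative: 265.

265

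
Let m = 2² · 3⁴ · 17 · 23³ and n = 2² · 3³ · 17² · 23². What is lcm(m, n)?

1139269212

max exponent per prime: 2² · 3⁴ · 17² · 23³ = 1139269212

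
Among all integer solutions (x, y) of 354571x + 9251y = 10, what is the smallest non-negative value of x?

Euclid: 354571 = 38·9251 + 3033; 9251 = 3·3033 + 152; 3033 = 19·152 + 145; 152 = 1·145 + 7; 145 = 20·7 + 5; 7 = 1·5 + 2; 5 = 2·2 + 1; 2 = 2·1 + 0 → gcd = 1; 10 = 1·10.
Back-substitution yields 354571·(3956) + 9251·(-151625) = 1, so one solution is x = 3956·10 = 39560, y = -151625·10 = -1516250.
Solutions in x differ by 9251/1 = 9251; the one in [0, 9251) is 39560 mod 9251 = 2556.

2556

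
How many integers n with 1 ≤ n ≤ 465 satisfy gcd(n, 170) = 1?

Prime factors of 170: 2, 5, 17. Count integers ≤ 465 divisible by none of them.
By inclusion–exclusion: 465 − ⌊465/2⌋ − ⌊465/5⌋ − ⌊465/17⌋ + ⌊465/10⌋ + ⌊465/34⌋ + ⌊465/85⌋ − ⌊465/170⌋ = 175.

175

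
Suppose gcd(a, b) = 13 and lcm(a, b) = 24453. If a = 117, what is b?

2717

a·b = gcd·lcm = 13·24453 = 317889, so b = 317889/117 = 2717.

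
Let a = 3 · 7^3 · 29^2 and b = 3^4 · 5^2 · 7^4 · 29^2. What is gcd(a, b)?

865389

min exponent per shared prime: 3 · 7^3 · 29^2 = 865389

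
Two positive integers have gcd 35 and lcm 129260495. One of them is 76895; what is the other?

m·n = gcd·lcm = 35·129260495 = 4524117325, so n = 4524117325/76895 = 58835.

58835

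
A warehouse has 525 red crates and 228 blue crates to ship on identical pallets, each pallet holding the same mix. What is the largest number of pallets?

525 = 3 · 5² · 7
228 = 2² · 3 · 19
Common: 3 = 3

3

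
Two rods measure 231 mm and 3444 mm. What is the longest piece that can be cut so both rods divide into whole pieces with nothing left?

21

Euclid: 3444 = 14·231 + 210; 231 = 1·210 + 21; 210 = 10·21 + 0. Last nonzero remainder: 21.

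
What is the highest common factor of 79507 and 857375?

1

Euclid: 857375 = 10·79507 + 62305; 79507 = 1·62305 + 17202; 62305 = 3·17202 + 10699; 17202 = 1·10699 + 6503; 10699 = 1·6503 + 4196; 6503 = 1·4196 + 2307; 4196 = 1·2307 + 1889; 2307 = 1·1889 + 418; 1889 = 4·418 + 217; 418 = 1·217 + 201; 217 = 1·201 + 16; 201 = 12·16 + 9; 16 = 1·9 + 7; 9 = 1·7 + 2; 7 = 3·2 + 1; 2 = 2·1 + 0. Last nonzero remainder: 1.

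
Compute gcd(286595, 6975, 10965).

5

gcd(286595, 6975): 286595 = 41·6975 + 620; 6975 = 11·620 + 155; 620 = 4·155 + 0 → 155
gcd(155, 10965): 10965 = 70·155 + 115; 155 = 1·115 + 40; 115 = 2·40 + 35; 40 = 1·35 + 5; 35 = 7·5 + 0 → 5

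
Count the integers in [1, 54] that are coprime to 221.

47

221 = 13·17. Inclusion–exclusion on these primes:
54 − ⌊54/13⌋ − ⌊54/17⌋ + ⌊54/221⌋ = 47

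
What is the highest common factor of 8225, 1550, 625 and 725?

8225 = 5² · 7 · 47; 1550 = 2 · 5² · 31; 625 = 5⁴; 725 = 5² · 29
gcd takes min exponent of each prime: 5² = 25

25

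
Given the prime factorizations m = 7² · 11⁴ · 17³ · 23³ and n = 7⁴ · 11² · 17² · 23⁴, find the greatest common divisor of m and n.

20847923327

min exponent per shared prime: 7² · 11² · 17² · 23³ = 20847923327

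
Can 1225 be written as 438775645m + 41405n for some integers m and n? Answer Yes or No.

Yes

gcd(438775645, 41405): 438775645 = 10597·41405 + 6860; 41405 = 6·6860 + 245; 6860 = 28·245 + 0 → 245
245 divides 1225, so a solution exists.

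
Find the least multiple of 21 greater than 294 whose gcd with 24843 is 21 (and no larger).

315

24843 = 21·1183. Any x with gcd(x, 24843) = 21 is a multiple of 21, say 21s, with s coprime to 1183.
Need s > 294/21, so s ≥ 15. First s ≥ 15 with gcd(s, 1183) = 1 is s = 15. Thus x = 21·15 = 315.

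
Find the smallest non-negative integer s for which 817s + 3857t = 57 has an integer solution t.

52

Reduce mod 3857: 817s ≡ 57 (mod 3857). With g = gcd(817, 3857) = 19 dividing 57, divide through: 43s ≡ 3 (mod 203).
Since gcd(43, 203) = 1, s ≡ 3·(43)⁻¹ ≡ 52 (mod 203). Smallest non-negative: 52.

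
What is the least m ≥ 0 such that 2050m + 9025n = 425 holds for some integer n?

348

Euclid: 9025 = 4·2050 + 825; 2050 = 2·825 + 400; 825 = 2·400 + 25; 400 = 16·25 + 0 → gcd = 25; 425 = 25·17.
Back-substitution yields 2050·(-22) + 9025·(5) = 25, so one solution is m = -22·17 = -374, n = 5·17 = 85.
Solutions in m differ by 9025/25 = 361; the one in [0, 361) is -374 mod 361 = 348.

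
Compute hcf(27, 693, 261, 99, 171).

gcd(27, 693): 693 = 25·27 + 18; 27 = 1·18 + 9; 18 = 2·9 + 0 → 9
gcd(9, 261): 261 = 29·9 + 0 → 9
gcd(9, 99): 99 = 11·9 + 0 → 9
gcd(9, 171): 171 = 19·9 + 0 → 9

9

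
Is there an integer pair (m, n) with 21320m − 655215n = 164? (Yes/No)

No

By Bézout, 21320m − 655215n = 164 has integer solutions iff gcd(21320, 655215) | 164.
Euclid: 655215 = 30·21320 + 15615; 21320 = 1·15615 + 5705; 15615 = 2·5705 + 4205; 5705 = 1·4205 + 1500; 4205 = 2·1500 + 1205; 1500 = 1·1205 + 295; 1205 = 4·295 + 25; 295 = 11·25 + 20; 25 = 1·20 + 5; 20 = 4·5 + 0. gcd = 5; 164 mod 5 = 4. No.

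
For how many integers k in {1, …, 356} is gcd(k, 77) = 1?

278

Prime factors of 77: 7, 11. Count integers ≤ 356 divisible by none of them.
By inclusion–exclusion: 356 − ⌊356/7⌋ − ⌊356/11⌋ + ⌊356/77⌋ = 278.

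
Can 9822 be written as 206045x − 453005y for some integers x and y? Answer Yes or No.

No

gcd(206045, 453005): 453005 = 2·206045 + 40915; 206045 = 5·40915 + 1470; 40915 = 27·1470 + 1225; 1470 = 1·1225 + 245; 1225 = 5·245 + 0 → 245
245 does not divide 9822, so a solution does not exist.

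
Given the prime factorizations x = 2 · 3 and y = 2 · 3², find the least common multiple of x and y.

18

max exponent per prime: 2 · 3² = 18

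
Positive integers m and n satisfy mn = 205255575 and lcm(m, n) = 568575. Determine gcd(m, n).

361

gcd·lcm = product, so gcd = 205255575/568575 = 361.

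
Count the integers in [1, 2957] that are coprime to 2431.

2336

Prime factors of 2431: 11, 13, 17. Count integers ≤ 2957 divisible by none of them.
By inclusion–exclusion: 2957 − ⌊2957/11⌋ − ⌊2957/13⌋ − ⌊2957/17⌋ + ⌊2957/143⌋ + ⌊2957/187⌋ + ⌊2957/221⌋ − ⌊2957/2431⌋ = 2336.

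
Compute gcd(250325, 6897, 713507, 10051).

gcd(250325, 6897): 250325 = 36·6897 + 2033; 6897 = 3·2033 + 798; 2033 = 2·798 + 437; 798 = 1·437 + 361; 437 = 1·361 + 76; 361 = 4·76 + 57; 76 = 1·57 + 19; 57 = 3·19 + 0 → 19
gcd(19, 713507): 713507 = 37553·19 + 0 → 19
gcd(19, 10051): 10051 = 529·19 + 0 → 19

19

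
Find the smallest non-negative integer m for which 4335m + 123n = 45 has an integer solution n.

Reduce mod 123: 4335m ≡ 45 (mod 123). With g = gcd(4335, 123) = 3 dividing 45, divide through: 1445m ≡ 15 (mod 41).
Since gcd(1445, 41) = 1, m ≡ 15·(1445)⁻¹ ≡ 22 (mod 41). Smallest non-negative: 22.

22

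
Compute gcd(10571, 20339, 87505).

11

10571 = 11 · 31²; 20339 = 11 · 43²; 87505 = 5 · 11 · 37 · 43
gcd takes min exponent of each prime: 11 = 11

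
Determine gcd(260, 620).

Euclid: 620 = 2·260 + 100; 260 = 2·100 + 60; 100 = 1·60 + 40; 60 = 1·40 + 20; 40 = 2·20 + 0. Last nonzero remainder: 20.

20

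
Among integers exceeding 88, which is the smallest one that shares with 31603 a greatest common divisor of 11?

31603 = 11·2873. Any a with gcd(a, 31603) = 11 is a multiple of 11, say 11s, with s coprime to 2873.
Need s > 88/11, so s ≥ 9. First s ≥ 9 with gcd(s, 2873) = 1 is s = 9. Thus a = 11·9 = 99.

99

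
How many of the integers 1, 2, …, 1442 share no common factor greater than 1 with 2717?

2717 = 11·13·19. Inclusion–exclusion on these primes:
1442 − ⌊1442/11⌋ − ⌊1442/13⌋ − ⌊1442/19⌋ + ⌊1442/143⌋ + ⌊1442/209⌋ + ⌊1442/247⌋ − ⌊1442/2717⌋ = 1147

1147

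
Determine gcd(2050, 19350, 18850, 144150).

gcd(2050, 19350): 19350 = 9·2050 + 900; 2050 = 2·900 + 250; 900 = 3·250 + 150; 250 = 1·150 + 100; 150 = 1·100 + 50; 100 = 2·50 + 0 → 50
gcd(50, 18850): 18850 = 377·50 + 0 → 50
gcd(50, 144150): 144150 = 2883·50 + 0 → 50

50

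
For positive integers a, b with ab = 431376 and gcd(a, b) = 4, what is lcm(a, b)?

Since gcd(a,b)·lcm(a,b) = ab, lcm = 431376/4 = 107844.

107844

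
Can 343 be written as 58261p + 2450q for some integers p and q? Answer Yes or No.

Yes

By Bézout, 58261p + 2450q = 343 has integer solutions iff gcd(58261, 2450) | 343.
Euclid: 58261 = 23·2450 + 1911; 2450 = 1·1911 + 539; 1911 = 3·539 + 294; 539 = 1·294 + 245; 294 = 1·245 + 49; 245 = 5·49 + 0. gcd = 49; 343 mod 49 = 0. Yes.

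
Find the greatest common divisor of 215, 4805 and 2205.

gcd(215, 4805): 4805 = 22·215 + 75; 215 = 2·75 + 65; 75 = 1·65 + 10; 65 = 6·10 + 5; 10 = 2·5 + 0 → 5
gcd(5, 2205): 2205 = 441·5 + 0 → 5

5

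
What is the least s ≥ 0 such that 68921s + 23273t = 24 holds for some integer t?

Euclid: 68921 = 2·23273 + 22375; 23273 = 1·22375 + 898; 22375 = 24·898 + 823; 898 = 1·823 + 75; 823 = 10·75 + 73; 75 = 1·73 + 2; 73 = 36·2 + 1; 2 = 2·1 + 0 → gcd = 1; 24 = 1·24.
Back-substitution yields 68921·(11481) + 23273·(-34000) = 1, so one solution is s = 11481·24 = 275544, t = -34000·24 = -816000.
Solutions in s differ by 23273/1 = 23273; the one in [0, 23273) is 275544 mod 23273 = 19541.

19541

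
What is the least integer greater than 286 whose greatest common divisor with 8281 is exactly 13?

gcd(t, 8281) = 13 forces 13 | t; write t = 13s. Then gcd(13s, 13·637) = 13·gcd(s, 637), so need gcd(s, 637) = 1.
13s > 286 gives s ≥ 23. The least s ≥ 23 coprime to 637 is 23, so t = 13·23 = 299.

299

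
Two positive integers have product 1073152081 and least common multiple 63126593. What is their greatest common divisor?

gcd·lcm = product, so gcd = 1073152081/63126593 = 17.

17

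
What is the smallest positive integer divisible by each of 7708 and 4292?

8270684

gcd first: 7708 = 1·4292 + 3416; 4292 = 1·3416 + 876; 3416 = 3·876 + 788; 876 = 1·788 + 88; 788 = 8·88 + 84; 88 = 1·84 + 4; 84 = 21·4 + 0 → gcd = 4
lcm = 7708·4292/gcd = 33082736/4 = 8270684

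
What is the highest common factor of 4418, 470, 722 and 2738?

2

gcd(4418, 470): 4418 = 9·470 + 188; 470 = 2·188 + 94; 188 = 2·94 + 0 → 94
gcd(94, 722): 722 = 7·94 + 64; 94 = 1·64 + 30; 64 = 2·30 + 4; 30 = 7·4 + 2; 4 = 2·2 + 0 → 2
gcd(2, 2738): 2738 = 1369·2 + 0 → 2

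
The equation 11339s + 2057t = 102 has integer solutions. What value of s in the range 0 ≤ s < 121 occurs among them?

Reduce mod 2057: 11339s ≡ 102 (mod 2057). With g = gcd(11339, 2057) = 17 dividing 102, divide through: 667s ≡ 6 (mod 121).
Since gcd(667, 121) = 1, s ≡ 6·(667)⁻¹ ≡ 4 (mod 121). Smallest non-negative: 4.

4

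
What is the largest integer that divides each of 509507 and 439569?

289

509507 = 17² · 41 · 43
439569 = 3² · 13² · 17²
Common: 17² = 289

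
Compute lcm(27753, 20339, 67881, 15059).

27753 = 3 · 11 · 29²; 20339 = 11 · 43²; 67881 = 3 · 11³ · 17; 15059 = 11 · 37²
lcm takes max exponent of each prime: 3 · 11³ · 17 · 29² · 37² · 43² = 144505569756801

144505569756801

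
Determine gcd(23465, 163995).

65

Euclid: 163995 = 6·23465 + 23205; 23465 = 1·23205 + 260; 23205 = 89·260 + 65; 260 = 4·65 + 0. Last nonzero remainder: 65.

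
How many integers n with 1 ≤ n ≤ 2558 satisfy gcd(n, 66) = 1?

776

66 = 2·3·11. Inclusion–exclusion on these primes:
2558 − ⌊2558/2⌋ − ⌊2558/3⌋ − ⌊2558/11⌋ + ⌊2558/6⌋ + ⌊2558/22⌋ + ⌊2558/33⌋ − ⌊2558/66⌋ = 776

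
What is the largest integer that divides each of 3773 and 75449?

11

3773 = 7³ · 11
75449 = 11 · 19³
Common: 11 = 11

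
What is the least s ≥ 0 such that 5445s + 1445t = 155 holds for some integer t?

116

Reduce mod 1445: 5445s ≡ 155 (mod 1445). With g = gcd(5445, 1445) = 5 dividing 155, divide through: 1089s ≡ 31 (mod 289).
Since gcd(1089, 289) = 1, s ≡ 31·(1089)⁻¹ ≡ 116 (mod 289). Smallest non-negative: 116.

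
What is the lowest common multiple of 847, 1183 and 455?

847 = 7 · 11²; 1183 = 7 · 13²; 455 = 5 · 7 · 13
lcm takes max exponent of each prime: 5 · 7 · 11² · 13² = 715715

715715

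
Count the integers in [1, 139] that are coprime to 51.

51 = 3·17. Inclusion–exclusion on these primes:
139 − ⌊139/3⌋ − ⌊139/17⌋ + ⌊139/51⌋ = 87

87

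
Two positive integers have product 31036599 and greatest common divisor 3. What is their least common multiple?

Since gcd(m,n)·lcm(m,n) = mn, lcm = 31036599/3 = 10345533.

10345533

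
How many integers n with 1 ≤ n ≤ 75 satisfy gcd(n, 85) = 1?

56

Prime factors of 85: 5, 17. Count integers ≤ 75 divisible by none of them.
By inclusion–exclusion: 75 − ⌊75/5⌋ − ⌊75/17⌋ + ⌊75/85⌋ = 56.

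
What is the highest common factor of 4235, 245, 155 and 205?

5

4235 = 5 · 7 · 11²; 245 = 5 · 7²; 155 = 5 · 31; 205 = 5 · 41
gcd takes min exponent of each prime: 5 = 5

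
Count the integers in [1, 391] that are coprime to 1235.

274

1235 = 5·13·19. Inclusion–exclusion on these primes:
391 − ⌊391/5⌋ − ⌊391/13⌋ − ⌊391/19⌋ + ⌊391/65⌋ + ⌊391/95⌋ + ⌊391/247⌋ − ⌊391/1235⌋ = 274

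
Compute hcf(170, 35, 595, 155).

5

gcd(170, 35): 170 = 4·35 + 30; 35 = 1·30 + 5; 30 = 6·5 + 0 → 5
gcd(5, 595): 595 = 119·5 + 0 → 5
gcd(5, 155): 155 = 31·5 + 0 → 5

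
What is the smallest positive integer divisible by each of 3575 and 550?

gcd first: 3575 = 6·550 + 275; 550 = 2·275 + 0 → gcd = 275
lcm = 3575·550/gcd = 1966250/275 = 7150

7150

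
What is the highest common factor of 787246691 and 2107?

Euclid: 787246691 = 373633·2107 + 1960; 2107 = 1·1960 + 147; 1960 = 13·147 + 49; 147 = 3·49 + 0. Last nonzero remainder: 49.

49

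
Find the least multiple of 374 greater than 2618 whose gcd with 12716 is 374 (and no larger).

3366

Multiples of 374 above 2618: 374·8, 374·9, … . Need the cofactor coprime to 12716/374 = 34.
Checking s = 8, 9, … the first with gcd(s, 34) = 1 is s = 9, giving 3366.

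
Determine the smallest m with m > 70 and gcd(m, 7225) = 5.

80

Multiples of 5 above 70: 5·15, 5·16, … . Need the cofactor coprime to 7225/5 = 1445.
Checking s = 15, 16, … the first with gcd(s, 1445) = 1 is s = 16, giving 80.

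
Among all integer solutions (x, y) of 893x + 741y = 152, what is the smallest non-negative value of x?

1

Euclid: 893 = 1·741 + 152; 741 = 4·152 + 133; 152 = 1·133 + 19; 133 = 7·19 + 0 → gcd = 19; 152 = 19·8.
Back-substitution yields 893·(5) + 741·(-6) = 19, so one solution is x = 5·8 = 40, y = -6·8 = -48.
Solutions in x differ by 741/19 = 39; the one in [0, 39) is 40 mod 39 = 1.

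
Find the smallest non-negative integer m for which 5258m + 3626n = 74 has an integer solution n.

851

Euclid: 5258 = 1·3626 + 1632; 3626 = 2·1632 + 362; 1632 = 4·362 + 184; 362 = 1·184 + 178; 184 = 1·178 + 6; 178 = 29·6 + 4; 6 = 1·4 + 2; 4 = 2·2 + 0 → gcd = 2; 74 = 2·37.
Back-substitution yields 5258·(611) + 3626·(-886) = 2, so one solution is m = 611·37 = 22607, n = -886·37 = -32782.
Solutions in m differ by 3626/2 = 1813; the one in [0, 1813) is 22607 mod 1813 = 851.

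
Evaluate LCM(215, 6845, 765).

45033255

215 = 5 · 43; 6845 = 5 · 37²; 765 = 3² · 5 · 17
lcm takes max exponent of each prime: 3² · 5 · 17 · 37² · 43 = 45033255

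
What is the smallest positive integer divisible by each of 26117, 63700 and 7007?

26117 = 7² · 13 · 41; 63700 = 2² · 5² · 7² · 13; 7007 = 7² · 11 · 13
lcm takes max exponent of each prime: 2² · 5² · 7² · 11 · 13 · 41 = 28728700

28728700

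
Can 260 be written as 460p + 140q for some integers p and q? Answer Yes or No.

By Bézout, 460p + 140q = 260 has integer solutions iff gcd(460, 140) | 260.
Euclid: 460 = 3·140 + 40; 140 = 3·40 + 20; 40 = 2·20 + 0. gcd = 20; 260 mod 20 = 0. Yes.

Yes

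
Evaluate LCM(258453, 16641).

477879597

258453 = 3² · 13 · 47²; 16641 = 3² · 43²
max exponents: 3² · 13 · 43² · 47² = 477879597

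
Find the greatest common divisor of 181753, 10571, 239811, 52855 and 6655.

11

gcd(181753, 10571): 181753 = 17·10571 + 2046; 10571 = 5·2046 + 341; 2046 = 6·341 + 0 → 341
gcd(341, 239811): 239811 = 703·341 + 88; 341 = 3·88 + 77; 88 = 1·77 + 11; 77 = 7·11 + 0 → 11
gcd(11, 52855): 52855 = 4805·11 + 0 → 11
gcd(11, 6655): 6655 = 605·11 + 0 → 11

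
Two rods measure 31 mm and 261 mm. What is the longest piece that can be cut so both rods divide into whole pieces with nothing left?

1

31 = 31
261 = 3² · 29
Common: 1 = 1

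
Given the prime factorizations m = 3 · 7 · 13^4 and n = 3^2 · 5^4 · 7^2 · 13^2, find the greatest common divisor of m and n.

3549

min exponent per shared prime: 3 · 7 · 13^2 = 3549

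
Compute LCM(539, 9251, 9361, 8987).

315163835833

539 = 7² · 11; 9251 = 11 · 29²; 9361 = 11 · 23 · 37; 8987 = 11 · 19 · 43
lcm takes max exponent of each prime: 7² · 11 · 19 · 23 · 29² · 37 · 43 = 315163835833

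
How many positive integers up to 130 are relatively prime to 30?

34

30 = 2·3·5. Inclusion–exclusion on these primes:
130 − ⌊130/2⌋ − ⌊130/3⌋ − ⌊130/5⌋ + ⌊130/6⌋ + ⌊130/10⌋ + ⌊130/15⌋ − ⌊130/30⌋ = 34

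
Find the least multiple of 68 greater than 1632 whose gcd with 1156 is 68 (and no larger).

1700

1156 = 68·17. Any a with gcd(a, 1156) = 68 is a multiple of 68, say 68s, with s coprime to 17.
Need s > 1632/68, so s ≥ 25. First s ≥ 25 with gcd(s, 17) = 1 is s = 25. Thus a = 68·25 = 1700.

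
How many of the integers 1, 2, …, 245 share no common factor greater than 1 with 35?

168

Prime factors of 35: 5, 7. Count integers ≤ 245 divisible by none of them.
By inclusion–exclusion: 245 − ⌊245/5⌋ − ⌊245/7⌋ + ⌊245/35⌋ = 168.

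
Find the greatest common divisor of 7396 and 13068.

4

Euclid: 13068 = 1·7396 + 5672; 7396 = 1·5672 + 1724; 5672 = 3·1724 + 500; 1724 = 3·500 + 224; 500 = 2·224 + 52; 224 = 4·52 + 16; 52 = 3·16 + 4; 16 = 4·4 + 0. Last nonzero remainder: 4.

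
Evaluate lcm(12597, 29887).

gcd first: 29887 = 2·12597 + 4693; 12597 = 2·4693 + 3211; 4693 = 1·3211 + 1482; 3211 = 2·1482 + 247; 1482 = 6·247 + 0 → gcd = 247
lcm = 12597·29887/gcd = 376486539/247 = 1524237

1524237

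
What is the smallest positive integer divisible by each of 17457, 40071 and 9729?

17457 = 3 · 11 · 23²; 40071 = 3 · 19² · 37; 9729 = 3² · 23 · 47
lcm takes max exponent of each prime: 3² · 11 · 19² · 23² · 37 · 47 = 32877414009

32877414009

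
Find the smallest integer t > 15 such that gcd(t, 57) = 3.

18

gcd(t, 57) = 3 forces 3 | t; write t = 3s. Then gcd(3s, 3·19) = 3·gcd(s, 19), so need gcd(s, 19) = 1.
3s > 15 gives s ≥ 6. The least s ≥ 6 coprime to 19 is 6, so t = 3·6 = 18.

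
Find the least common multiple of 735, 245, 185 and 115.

735 = 3 · 5 · 7²; 245 = 5 · 7²; 185 = 5 · 37; 115 = 5 · 23
lcm takes max exponent of each prime: 3 · 5 · 7² · 23 · 37 = 625485

625485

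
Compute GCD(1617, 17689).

1617 = 3 · 7² · 11
17689 = 7² · 19²
Common: 7² = 49

49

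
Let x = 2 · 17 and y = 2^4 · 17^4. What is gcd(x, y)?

34

min exponent per shared prime: 2 · 17 = 34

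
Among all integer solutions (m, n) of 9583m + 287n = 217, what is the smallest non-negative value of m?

Reduce mod 287: 9583m ≡ 217 (mod 287). With g = gcd(9583, 287) = 7 dividing 217, divide through: 1369m ≡ 31 (mod 41).
Since gcd(1369, 41) = 1, m ≡ 31·(1369)⁻¹ ≡ 25 (mod 41). Smallest non-negative: 25.

25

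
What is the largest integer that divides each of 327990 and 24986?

26

Euclid: 327990 = 13·24986 + 3172; 24986 = 7·3172 + 2782; 3172 = 1·2782 + 390; 2782 = 7·390 + 52; 390 = 7·52 + 26; 52 = 2·26 + 0. Last nonzero remainder: 26.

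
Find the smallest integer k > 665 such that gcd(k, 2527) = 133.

2527 = 133·19. Any k with gcd(k, 2527) = 133 is a multiple of 133, say 133s, with s coprime to 19.
Need s > 665/133, so s ≥ 6. First s ≥ 6 with gcd(s, 19) = 1 is s = 6. Thus k = 133·6 = 798.

798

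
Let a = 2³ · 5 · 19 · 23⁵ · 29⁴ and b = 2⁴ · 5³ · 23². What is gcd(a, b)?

21160

min exponent per shared prime: 2³ · 5 · 23² = 21160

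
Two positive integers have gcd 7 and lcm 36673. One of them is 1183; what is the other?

Using pq = gcd(p,q)·lcm(p,q) = 7·36673 = 256711, we get q = 256711/1183 = 217.

217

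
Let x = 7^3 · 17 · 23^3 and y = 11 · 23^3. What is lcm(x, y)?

max exponent per prime: 7^3 · 11 · 17 · 23^3 = 780403547

780403547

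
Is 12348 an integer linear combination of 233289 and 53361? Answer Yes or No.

By Bézout, 233289u − 53361v = 12348 has integer solutions iff gcd(233289, 53361) | 12348.
Euclid: 233289 = 4·53361 + 19845; 53361 = 2·19845 + 13671; 19845 = 1·13671 + 6174; 13671 = 2·6174 + 1323; 6174 = 4·1323 + 882; 1323 = 1·882 + 441; 882 = 2·441 + 0. gcd = 441; 12348 mod 441 = 0. Yes.

Yes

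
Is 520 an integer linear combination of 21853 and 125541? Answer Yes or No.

By Bézout, 21853p − 125541q = 520 has integer solutions iff gcd(21853, 125541) | 520.
Euclid: 125541 = 5·21853 + 16276; 21853 = 1·16276 + 5577; 16276 = 2·5577 + 5122; 5577 = 1·5122 + 455; 5122 = 11·455 + 117; 455 = 3·117 + 104; 117 = 1·104 + 13; 104 = 8·13 + 0. gcd = 13; 520 mod 13 = 0. Yes.

Yes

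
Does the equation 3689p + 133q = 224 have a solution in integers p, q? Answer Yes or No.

By Bézout, 3689p + 133q = 224 has integer solutions iff gcd(3689, 133) | 224.
Euclid: 3689 = 27·133 + 98; 133 = 1·98 + 35; 98 = 2·35 + 28; 35 = 1·28 + 7; 28 = 4·7 + 0. gcd = 7; 224 mod 7 = 0. Yes.

Yes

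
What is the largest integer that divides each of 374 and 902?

Euclid: 902 = 2·374 + 154; 374 = 2·154 + 66; 154 = 2·66 + 22; 66 = 3·22 + 0. Last nonzero remainder: 22.

22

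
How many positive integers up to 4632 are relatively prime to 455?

455 = 5·7·13. Inclusion–exclusion on these primes:
4632 − ⌊4632/5⌋ − ⌊4632/7⌋ − ⌊4632/13⌋ + ⌊4632/35⌋ + ⌊4632/65⌋ + ⌊4632/91⌋ − ⌊4632/455⌋ = 2932

2932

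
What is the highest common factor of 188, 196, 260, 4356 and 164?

4

gcd(188, 196): 196 = 1·188 + 8; 188 = 23·8 + 4; 8 = 2·4 + 0 → 4
gcd(4, 260): 260 = 65·4 + 0 → 4
gcd(4, 4356): 4356 = 1089·4 + 0 → 4
gcd(4, 164): 164 = 41·4 + 0 → 4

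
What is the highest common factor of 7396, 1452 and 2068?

4

7396 = 2² · 43²; 1452 = 2² · 3 · 11²; 2068 = 2² · 11 · 47
gcd takes min exponent of each prime: 2² = 4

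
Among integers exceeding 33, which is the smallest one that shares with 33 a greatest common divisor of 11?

44

33 = 11·3. Any k with gcd(k, 33) = 11 is a multiple of 11, say 11s, with s coprime to 3.
Need s > 33/11, so s ≥ 4. First s ≥ 4 with gcd(s, 3) = 1 is s = 4. Thus k = 11·4 = 44.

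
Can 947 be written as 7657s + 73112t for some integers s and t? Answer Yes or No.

No

By Bézout, 7657s + 73112t = 947 has integer solutions iff gcd(7657, 73112) | 947.
Euclid: 73112 = 9·7657 + 4199; 7657 = 1·4199 + 3458; 4199 = 1·3458 + 741; 3458 = 4·741 + 494; 741 = 1·494 + 247; 494 = 2·247 + 0. gcd = 247; 947 mod 247 = 206. No.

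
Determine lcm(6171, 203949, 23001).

1011790989

6171 = 3 · 11² · 17; 203949 = 3² · 17 · 31 · 43; 23001 = 3 · 11 · 17 · 41
lcm takes max exponent of each prime: 3² · 11² · 17 · 31 · 41 · 43 = 1011790989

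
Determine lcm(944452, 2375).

944452 = 2² · 17² · 19 · 43; 2375 = 5³ · 19
max exponents: 2² · 5³ · 17² · 19 · 43 = 118056500

118056500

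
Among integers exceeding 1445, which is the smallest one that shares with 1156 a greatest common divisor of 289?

Multiples of 289 above 1445: 289·6, 289·7, … . Need the cofactor coprime to 1156/289 = 4.
Checking s = 6, 7, … the first with gcd(s, 4) = 1 is s = 7, giving 2023.

2023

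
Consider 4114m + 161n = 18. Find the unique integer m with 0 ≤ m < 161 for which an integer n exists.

gcd(4114, 161) = 1 (Euclid: 4114 = 25·161 + 89; 161 = 1·89 + 72; 89 = 1·72 + 17; 72 = 4·17 + 4; 17 = 4·4 + 1; 4 = 4·1 + 0), and 1 | 18.
Extended Euclid: 4114·(38) + 161·(-971) = 1. Scale by 18: m₀ = 684.
General solution m = m₀ + 161t; reducing mod 161 gives m = 40 (and n = -1022).

40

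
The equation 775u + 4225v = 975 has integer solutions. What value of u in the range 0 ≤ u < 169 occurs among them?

143

Euclid: 4225 = 5·775 + 350; 775 = 2·350 + 75; 350 = 4·75 + 50; 75 = 1·50 + 25; 50 = 2·25 + 0 → gcd = 25; 975 = 25·39.
Back-substitution yields 775·(60) + 4225·(-11) = 25, so one solution is u = 60·39 = 2340, v = -11·39 = -429.
Solutions in u differ by 4225/25 = 169; the one in [0, 169) is 2340 mod 169 = 143.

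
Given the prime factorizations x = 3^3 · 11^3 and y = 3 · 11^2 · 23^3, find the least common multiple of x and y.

max exponent per prime: 3^3 · 11^3 · 23^3 = 437245479

437245479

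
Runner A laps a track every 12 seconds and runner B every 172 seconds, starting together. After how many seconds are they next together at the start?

516

12 = 2² · 3; 172 = 2² · 43
max exponents: 2² · 3 · 43 = 516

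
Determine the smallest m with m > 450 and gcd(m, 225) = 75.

Multiples of 75 above 450: 75·7, 75·8, … . Need the cofactor coprime to 225/75 = 3.
Checking s = 7, 8, … the first with gcd(s, 3) = 1 is s = 7, giving 525.

525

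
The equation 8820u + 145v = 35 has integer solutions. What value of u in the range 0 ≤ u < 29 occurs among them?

16

Reduce mod 145: 8820u ≡ 35 (mod 145). With g = gcd(8820, 145) = 5 dividing 35, divide through: 1764u ≡ 7 (mod 29).
Since gcd(1764, 29) = 1, u ≡ 7·(1764)⁻¹ ≡ 16 (mod 29). Smallest non-negative: 16.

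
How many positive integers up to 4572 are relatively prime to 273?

Prime factors of 273: 3, 7, 13. Count integers ≤ 4572 divisible by none of them.
By inclusion–exclusion: 4572 − ⌊4572/3⌋ − ⌊4572/7⌋ − ⌊4572/13⌋ + ⌊4572/21⌋ + ⌊4572/39⌋ + ⌊4572/91⌋ − ⌊4572/273⌋ = 2412.

2412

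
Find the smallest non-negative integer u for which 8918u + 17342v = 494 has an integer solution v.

2

Reduce mod 17342: 8918u ≡ 494 (mod 17342). With g = gcd(8918, 17342) = 26 dividing 494, divide through: 343u ≡ 19 (mod 667).
Since gcd(343, 667) = 1, u ≡ 19·(343)⁻¹ ≡ 2 (mod 667). Smallest non-negative: 2.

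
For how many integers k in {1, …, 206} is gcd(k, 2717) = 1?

164

Prime factors of 2717: 11, 13, 19. Count integers ≤ 206 divisible by none of them.
By inclusion–exclusion: 206 − ⌊206/11⌋ − ⌊206/13⌋ − ⌊206/19⌋ + ⌊206/143⌋ + ⌊206/209⌋ + ⌊206/247⌋ − ⌊206/2717⌋ = 164.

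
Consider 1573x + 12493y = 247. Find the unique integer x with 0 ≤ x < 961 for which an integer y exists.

Reduce mod 12493: 1573x ≡ 247 (mod 12493). With g = gcd(1573, 12493) = 13 dividing 247, divide through: 121x ≡ 19 (mod 961).
Since gcd(121, 961) = 1, x ≡ 19·(121)⁻¹ ≡ 159 (mod 961). Smallest non-negative: 159.

159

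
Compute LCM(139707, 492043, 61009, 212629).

lcm(139707, 492043) = 139707·492043/gcd = 68741851401/361 = 190420641
lcm(190420641, 61009) = 190420641·61009/gcd = 11617372886769/361 = 32181088329
lcm(32181088329, 212629) = 32181088329·212629/gcd = 6842632630306941/361 = 18954661025781

18954661025781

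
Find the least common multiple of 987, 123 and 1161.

15660729

lcm(987, 123) = 987·123/gcd = 121401/3 = 40467
lcm(40467, 1161) = 40467·1161/gcd = 46982187/3 = 15660729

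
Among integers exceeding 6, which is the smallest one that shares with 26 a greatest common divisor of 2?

26 = 2·13. Any a with gcd(a, 26) = 2 is a multiple of 2, say 2s, with s coprime to 13.
Need s > 6/2, so s ≥ 4. First s ≥ 4 with gcd(s, 13) = 1 is s = 4. Thus a = 2·4 = 8.

8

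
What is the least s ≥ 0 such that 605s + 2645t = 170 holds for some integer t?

Reduce mod 2645: 605s ≡ 170 (mod 2645). With g = gcd(605, 2645) = 5 dividing 170, divide through: 121s ≡ 34 (mod 529).
Since gcd(121, 529) = 1, s ≡ 34·(121)⁻¹ ≡ 44 (mod 529). Smallest non-negative: 44.

44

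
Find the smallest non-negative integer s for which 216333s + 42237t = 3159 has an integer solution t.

337

Euclid: 216333 = 5·42237 + 5148; 42237 = 8·5148 + 1053; 5148 = 4·1053 + 936; 1053 = 1·936 + 117; 936 = 8·117 + 0 → gcd = 117; 3159 = 117·27.
Back-substitution yields 216333·(-41) + 42237·(210) = 117, so one solution is s = -41·27 = -1107, t = 210·27 = 5670.
Solutions in s differ by 42237/117 = 361; the one in [0, 361) is -1107 mod 361 = 337.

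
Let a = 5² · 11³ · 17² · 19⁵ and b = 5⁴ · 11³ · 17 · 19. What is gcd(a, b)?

min exponent per shared prime: 5² · 11³ · 17 · 19 = 10747825

10747825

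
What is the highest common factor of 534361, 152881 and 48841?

289

gcd(534361, 152881): 534361 = 3·152881 + 75718; 152881 = 2·75718 + 1445; 75718 = 52·1445 + 578; 1445 = 2·578 + 289; 578 = 2·289 + 0 → 289
gcd(289, 48841): 48841 = 169·289 + 0 → 289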